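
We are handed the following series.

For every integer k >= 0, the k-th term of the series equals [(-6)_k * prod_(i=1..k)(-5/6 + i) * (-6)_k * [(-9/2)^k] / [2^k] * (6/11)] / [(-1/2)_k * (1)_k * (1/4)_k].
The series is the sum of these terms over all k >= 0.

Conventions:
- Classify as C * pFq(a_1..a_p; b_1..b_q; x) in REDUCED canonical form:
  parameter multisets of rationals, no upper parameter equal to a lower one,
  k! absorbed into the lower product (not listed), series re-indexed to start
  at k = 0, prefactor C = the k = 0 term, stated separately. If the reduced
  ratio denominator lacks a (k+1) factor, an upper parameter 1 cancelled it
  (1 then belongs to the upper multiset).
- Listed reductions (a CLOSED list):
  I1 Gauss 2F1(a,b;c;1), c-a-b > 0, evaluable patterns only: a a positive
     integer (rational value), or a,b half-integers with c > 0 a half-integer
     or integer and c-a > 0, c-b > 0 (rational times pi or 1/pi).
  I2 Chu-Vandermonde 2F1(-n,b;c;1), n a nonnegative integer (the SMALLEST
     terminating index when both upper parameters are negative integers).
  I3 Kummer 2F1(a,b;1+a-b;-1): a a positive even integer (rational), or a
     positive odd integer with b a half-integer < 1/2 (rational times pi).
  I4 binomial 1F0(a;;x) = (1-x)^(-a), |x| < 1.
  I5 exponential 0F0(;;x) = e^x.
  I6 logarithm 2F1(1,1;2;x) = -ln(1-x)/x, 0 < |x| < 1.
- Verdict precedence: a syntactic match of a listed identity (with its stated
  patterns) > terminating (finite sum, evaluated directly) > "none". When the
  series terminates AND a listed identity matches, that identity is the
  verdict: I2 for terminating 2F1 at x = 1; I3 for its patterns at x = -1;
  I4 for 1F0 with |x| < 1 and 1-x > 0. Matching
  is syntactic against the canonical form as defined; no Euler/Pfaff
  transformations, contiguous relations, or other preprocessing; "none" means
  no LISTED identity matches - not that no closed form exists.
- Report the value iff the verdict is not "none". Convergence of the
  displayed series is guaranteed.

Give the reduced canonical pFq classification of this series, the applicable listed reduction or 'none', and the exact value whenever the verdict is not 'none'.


Prefactor 6/11, argument -9/4: 3F2 with upper {-6, -6, 1/6} over lower {-1/2, 1/4}. Verdict: terminating. (-6)_k vanishes past k = 6, leaving a 7-term sum, computed directly. Sum: -5836650/1309.

The tell: t_0 being 6/11, (1)_k (C = 6/11, x = -9/4) is k! itself.
Ratio: r(k) = (-9/4) * (k-6) (k-6) (k+1/6) / [(k-1/2) (k+1/4) (k+1)] - rational in k, leading ratio (-9/4); with t_0 = 6/11, classification follows.


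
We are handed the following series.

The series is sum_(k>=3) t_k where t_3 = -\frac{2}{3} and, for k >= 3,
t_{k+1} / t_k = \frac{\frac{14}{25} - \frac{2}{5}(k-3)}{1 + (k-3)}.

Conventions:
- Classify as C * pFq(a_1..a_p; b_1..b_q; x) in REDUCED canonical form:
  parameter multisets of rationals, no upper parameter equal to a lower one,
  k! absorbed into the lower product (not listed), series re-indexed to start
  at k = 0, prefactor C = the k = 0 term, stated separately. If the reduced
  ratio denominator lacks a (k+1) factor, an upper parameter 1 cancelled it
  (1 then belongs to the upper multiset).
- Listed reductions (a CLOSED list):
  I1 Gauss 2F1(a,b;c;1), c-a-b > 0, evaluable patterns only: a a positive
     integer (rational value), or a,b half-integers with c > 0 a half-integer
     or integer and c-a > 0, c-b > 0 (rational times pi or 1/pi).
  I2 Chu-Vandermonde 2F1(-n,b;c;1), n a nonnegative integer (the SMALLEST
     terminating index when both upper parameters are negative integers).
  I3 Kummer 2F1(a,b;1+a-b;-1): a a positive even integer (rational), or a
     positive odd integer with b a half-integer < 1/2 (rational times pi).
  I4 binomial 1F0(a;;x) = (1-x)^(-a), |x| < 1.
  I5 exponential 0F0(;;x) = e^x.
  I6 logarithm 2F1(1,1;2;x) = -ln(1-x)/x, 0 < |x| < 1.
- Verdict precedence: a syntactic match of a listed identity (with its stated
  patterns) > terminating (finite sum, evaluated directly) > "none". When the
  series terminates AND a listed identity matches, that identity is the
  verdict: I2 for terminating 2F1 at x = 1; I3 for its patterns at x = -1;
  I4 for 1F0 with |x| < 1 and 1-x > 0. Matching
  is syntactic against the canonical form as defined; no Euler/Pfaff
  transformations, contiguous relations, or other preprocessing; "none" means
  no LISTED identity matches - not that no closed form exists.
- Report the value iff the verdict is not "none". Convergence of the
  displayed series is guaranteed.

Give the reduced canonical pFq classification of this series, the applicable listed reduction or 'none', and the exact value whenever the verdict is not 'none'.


x = -\frac{2}{5} here; the reduced form reads 1F0, upper {-\frac{7}{5}}, lower {-}, C = -\frac{2}{3}. Verdict: the I4 binomial reduction applies (the 1F0 binomial series: exponent 7/5, x = -\frac{2}{5}). Exact value: \left(-\frac{2}{3}\right) \cdot \left(\frac{7}{5}\right)^{\frac{7}{5}}.

Key step: with t_0 = -\frac{2}{3}, the expanded ratio factors over Q; prefactor -2/3, roots give parameters.
Step ratio: r(k) = -\frac{2}{5} * (k-\frac{7}{5}) / [(k+1)] - rational in k, leading ratio -\frac{2}{5}; with t_0 = -\frac{2}{3}, classification follows.


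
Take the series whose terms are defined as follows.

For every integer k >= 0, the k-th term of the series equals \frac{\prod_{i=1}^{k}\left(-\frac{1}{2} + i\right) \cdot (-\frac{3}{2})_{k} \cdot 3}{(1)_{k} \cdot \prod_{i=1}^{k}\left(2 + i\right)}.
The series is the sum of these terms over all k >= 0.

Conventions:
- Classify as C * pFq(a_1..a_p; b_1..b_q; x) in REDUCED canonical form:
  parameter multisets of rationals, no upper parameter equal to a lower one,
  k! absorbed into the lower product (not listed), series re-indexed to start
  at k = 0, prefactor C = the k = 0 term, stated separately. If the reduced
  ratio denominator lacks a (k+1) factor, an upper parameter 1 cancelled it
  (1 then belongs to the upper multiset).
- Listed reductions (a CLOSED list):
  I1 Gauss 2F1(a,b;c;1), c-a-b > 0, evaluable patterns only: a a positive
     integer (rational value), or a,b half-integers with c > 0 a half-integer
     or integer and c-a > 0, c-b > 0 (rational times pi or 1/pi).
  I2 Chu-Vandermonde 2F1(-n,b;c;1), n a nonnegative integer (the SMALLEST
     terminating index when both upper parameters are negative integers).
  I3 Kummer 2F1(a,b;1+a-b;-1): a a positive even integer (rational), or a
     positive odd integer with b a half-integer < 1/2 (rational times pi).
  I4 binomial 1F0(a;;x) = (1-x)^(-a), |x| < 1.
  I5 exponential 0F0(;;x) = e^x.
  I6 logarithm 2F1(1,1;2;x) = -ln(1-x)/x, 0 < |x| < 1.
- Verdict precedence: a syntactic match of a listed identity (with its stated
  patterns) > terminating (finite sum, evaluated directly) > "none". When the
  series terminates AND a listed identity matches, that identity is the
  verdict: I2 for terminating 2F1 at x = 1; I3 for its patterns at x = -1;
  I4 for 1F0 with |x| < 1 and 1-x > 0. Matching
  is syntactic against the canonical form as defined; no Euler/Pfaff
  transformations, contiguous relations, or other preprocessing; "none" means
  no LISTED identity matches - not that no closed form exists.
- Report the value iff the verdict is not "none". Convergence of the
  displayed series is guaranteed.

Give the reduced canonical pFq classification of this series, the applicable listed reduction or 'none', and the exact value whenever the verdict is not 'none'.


Reduced: x = 1, 2F1, upper = {-\frac{3}{2}, \frac{1}{2}}, lower = {3}, C = 3. Verdict: Gauss's theorem I1 (half-integer case) fires (x = 1; upper {-\frac{3}{2}, \frac{1}{2}} half-integers, c = 3 in the evaluable pattern). Value: \frac{256}{35} / \pi.

First insight: x = 1 and the lower running product (prefactor 3) is a rising factorial.
Ratio: r(k) = 1 * (k-\frac{3}{2}) (k+\frac{1}{2}) / [(k+3) (k+1)] - poly over poly, x = 1 from leading terms; C = 3 at k = 0.


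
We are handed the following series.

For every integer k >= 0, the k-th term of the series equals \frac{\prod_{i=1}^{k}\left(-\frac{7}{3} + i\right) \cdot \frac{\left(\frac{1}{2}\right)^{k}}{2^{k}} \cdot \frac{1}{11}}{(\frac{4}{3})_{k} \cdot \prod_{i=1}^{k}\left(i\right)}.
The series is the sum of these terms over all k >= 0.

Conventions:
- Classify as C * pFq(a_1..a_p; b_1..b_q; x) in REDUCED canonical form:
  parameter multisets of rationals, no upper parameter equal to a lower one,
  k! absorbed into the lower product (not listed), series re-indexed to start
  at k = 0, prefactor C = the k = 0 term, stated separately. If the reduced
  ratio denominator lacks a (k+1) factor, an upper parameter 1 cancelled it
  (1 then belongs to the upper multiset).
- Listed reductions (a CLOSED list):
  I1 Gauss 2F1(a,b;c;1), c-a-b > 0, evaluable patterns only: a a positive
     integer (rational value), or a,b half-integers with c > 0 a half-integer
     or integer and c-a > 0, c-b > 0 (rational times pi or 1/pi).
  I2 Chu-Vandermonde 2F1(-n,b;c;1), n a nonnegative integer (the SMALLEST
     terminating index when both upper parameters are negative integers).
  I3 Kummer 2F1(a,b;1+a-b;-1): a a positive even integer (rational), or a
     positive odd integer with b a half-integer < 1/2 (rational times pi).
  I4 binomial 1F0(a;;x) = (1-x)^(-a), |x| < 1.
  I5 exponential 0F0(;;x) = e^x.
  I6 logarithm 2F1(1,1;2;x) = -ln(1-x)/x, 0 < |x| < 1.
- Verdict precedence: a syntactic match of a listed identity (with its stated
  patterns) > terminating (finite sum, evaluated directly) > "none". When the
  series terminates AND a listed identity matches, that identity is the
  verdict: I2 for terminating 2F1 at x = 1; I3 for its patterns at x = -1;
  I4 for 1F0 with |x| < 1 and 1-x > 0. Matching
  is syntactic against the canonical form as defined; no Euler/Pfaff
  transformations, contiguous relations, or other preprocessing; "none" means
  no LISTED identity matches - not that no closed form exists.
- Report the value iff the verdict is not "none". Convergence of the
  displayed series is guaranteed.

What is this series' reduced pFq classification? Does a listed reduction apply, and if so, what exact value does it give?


First insight: t_0 being \frac{1}{11}, the two k-th powers (C = 1/11, x = 1/4) combine into one argument.
Ratio: r(k) = \frac{1}{4} * (k-\frac{4}{3}) / [(k+\frac{4}{3}) (k+1)] - rational in k. x = \frac{1}{4}; t_0 = \frac{1}{11}; negate the roots.

The series (x = \frac{1}{4}) is 1F1: upper {-\frac{4}{3}}, lower {\frac{4}{3}}, prefactor \frac{1}{11}. Verdict: none. No listed pattern accepts 1F1(-\frac{4}{3}; \frac{4}{3}; \frac{1}{4}).


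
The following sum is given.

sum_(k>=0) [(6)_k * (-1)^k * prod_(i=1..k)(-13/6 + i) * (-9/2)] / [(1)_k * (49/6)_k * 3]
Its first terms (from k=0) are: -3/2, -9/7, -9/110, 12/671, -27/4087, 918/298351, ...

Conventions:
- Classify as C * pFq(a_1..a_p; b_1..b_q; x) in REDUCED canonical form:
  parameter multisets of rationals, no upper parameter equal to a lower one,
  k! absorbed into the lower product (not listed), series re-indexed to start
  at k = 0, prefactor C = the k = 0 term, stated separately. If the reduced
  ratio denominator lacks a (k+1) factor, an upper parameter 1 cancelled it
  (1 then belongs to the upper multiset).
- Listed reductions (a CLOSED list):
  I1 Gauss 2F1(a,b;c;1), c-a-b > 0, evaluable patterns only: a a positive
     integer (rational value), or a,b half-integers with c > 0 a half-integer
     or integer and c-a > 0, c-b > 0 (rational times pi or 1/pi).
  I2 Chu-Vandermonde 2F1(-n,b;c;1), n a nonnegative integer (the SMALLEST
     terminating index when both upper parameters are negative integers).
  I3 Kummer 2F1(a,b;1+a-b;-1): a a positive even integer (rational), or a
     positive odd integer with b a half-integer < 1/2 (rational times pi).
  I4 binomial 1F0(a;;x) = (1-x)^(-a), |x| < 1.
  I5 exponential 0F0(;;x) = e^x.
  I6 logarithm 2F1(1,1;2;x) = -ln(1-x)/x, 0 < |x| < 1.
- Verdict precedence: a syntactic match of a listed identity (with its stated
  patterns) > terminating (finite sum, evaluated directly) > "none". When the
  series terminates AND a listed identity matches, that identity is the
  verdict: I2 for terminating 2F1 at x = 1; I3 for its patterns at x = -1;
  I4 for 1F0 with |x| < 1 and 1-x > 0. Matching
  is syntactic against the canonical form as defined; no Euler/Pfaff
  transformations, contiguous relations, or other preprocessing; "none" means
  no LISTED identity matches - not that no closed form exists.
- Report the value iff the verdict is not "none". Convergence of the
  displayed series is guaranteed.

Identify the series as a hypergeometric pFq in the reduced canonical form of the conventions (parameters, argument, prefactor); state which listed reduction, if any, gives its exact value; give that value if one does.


Canonical form: C = -3/2 times 2F1 with upper {-7/6, 6}, lower {49/6}, x = -1. Verdict (x = -1): Kummer (I3) applies (x = -1; c = 49/6 equals 1+a-b for upper {-7/6, 6}: listed pattern). Sum: -49321/17280.

Key step: from the first term -3/2: the constant factors (prefactor -3/2) combine into one prefactor.
Adjacent-term ratio: r(k) = (-1) * (k-7/6) (k+6) / [(k+49/6) (k+1)] - rational in k, leading ratio (-1); with t_0 = -3/2, classification follows.


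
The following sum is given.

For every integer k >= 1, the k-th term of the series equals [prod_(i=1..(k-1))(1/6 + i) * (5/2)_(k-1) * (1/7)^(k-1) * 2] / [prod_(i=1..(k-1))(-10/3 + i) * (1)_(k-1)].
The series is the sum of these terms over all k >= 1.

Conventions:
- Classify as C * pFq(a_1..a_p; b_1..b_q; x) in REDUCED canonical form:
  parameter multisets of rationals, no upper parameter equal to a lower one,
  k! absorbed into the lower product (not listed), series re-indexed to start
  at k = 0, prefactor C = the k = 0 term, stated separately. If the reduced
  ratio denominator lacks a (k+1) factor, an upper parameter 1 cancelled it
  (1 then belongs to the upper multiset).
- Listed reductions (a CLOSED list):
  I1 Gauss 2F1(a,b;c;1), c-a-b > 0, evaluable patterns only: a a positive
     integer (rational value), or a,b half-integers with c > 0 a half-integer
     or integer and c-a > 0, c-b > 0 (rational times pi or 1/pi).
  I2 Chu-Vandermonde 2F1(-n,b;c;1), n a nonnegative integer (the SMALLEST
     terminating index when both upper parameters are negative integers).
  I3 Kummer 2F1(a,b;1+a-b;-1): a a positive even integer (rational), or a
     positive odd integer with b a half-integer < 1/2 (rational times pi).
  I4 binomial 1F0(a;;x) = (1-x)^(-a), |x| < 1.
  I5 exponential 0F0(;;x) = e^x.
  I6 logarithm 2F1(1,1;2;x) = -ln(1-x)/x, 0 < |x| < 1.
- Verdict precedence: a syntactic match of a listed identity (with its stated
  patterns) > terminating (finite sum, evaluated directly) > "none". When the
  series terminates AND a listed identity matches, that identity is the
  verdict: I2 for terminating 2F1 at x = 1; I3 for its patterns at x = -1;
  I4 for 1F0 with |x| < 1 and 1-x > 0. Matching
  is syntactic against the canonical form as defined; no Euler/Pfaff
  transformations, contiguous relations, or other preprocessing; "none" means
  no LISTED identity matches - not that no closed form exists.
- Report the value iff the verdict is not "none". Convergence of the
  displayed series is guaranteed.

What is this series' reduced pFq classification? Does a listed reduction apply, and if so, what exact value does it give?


This is 2 * 2F1(7/6, 5/2; -7/3; 1/7) in reduced canonical form. Verdict: no listed reduction: x = 1/7 and upper {7/6, 5/2} fail every I1-I6 pattern.

First insight: x = (1/7) and (1)_k (C = 2, x = 1/7) is k! itself.
Consecutive-term ratio: r(k) = (1/7) * (k+7/6) (k+5/2) / [(k-7/3) (k+1)] ; factor over Q: parameters, x = (1/7), and C = 2.


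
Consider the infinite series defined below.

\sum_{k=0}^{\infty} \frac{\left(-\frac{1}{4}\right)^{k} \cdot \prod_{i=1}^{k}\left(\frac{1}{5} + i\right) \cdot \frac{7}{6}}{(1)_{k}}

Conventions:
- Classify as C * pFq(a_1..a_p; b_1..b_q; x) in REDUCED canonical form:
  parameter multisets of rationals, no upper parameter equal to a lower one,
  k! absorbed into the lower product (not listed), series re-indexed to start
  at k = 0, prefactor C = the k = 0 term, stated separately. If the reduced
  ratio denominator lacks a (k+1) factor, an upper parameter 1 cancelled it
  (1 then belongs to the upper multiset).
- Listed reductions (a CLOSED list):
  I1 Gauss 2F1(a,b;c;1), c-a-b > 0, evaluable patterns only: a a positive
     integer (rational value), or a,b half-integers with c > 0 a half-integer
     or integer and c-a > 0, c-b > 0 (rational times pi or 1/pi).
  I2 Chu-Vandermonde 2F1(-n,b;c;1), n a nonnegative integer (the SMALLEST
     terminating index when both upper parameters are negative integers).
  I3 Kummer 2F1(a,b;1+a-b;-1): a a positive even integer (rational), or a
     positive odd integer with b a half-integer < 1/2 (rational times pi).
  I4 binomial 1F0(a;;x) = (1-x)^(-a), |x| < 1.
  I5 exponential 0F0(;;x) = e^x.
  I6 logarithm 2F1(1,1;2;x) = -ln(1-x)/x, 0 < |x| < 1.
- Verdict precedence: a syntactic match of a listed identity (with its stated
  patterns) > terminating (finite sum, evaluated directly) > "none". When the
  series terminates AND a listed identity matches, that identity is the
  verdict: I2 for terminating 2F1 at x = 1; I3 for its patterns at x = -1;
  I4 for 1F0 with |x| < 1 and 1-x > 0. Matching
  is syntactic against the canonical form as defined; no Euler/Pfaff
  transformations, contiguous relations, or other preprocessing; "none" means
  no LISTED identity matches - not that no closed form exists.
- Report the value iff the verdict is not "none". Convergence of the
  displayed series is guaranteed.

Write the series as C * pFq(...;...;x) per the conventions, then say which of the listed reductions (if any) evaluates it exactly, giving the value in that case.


Key step: t_0 being \frac{7}{6}, the running product (C = 7/6, x = -1/4) telescopes to a rising factorial.
Adjacent-term ratio: r(k) = -\frac{1}{4} * (k+\frac{6}{5}) / [(k+1)] - rational in k. x = -\frac{1}{4}; t_0 = \frac{7}{6}; negate the roots.

Reduced: x = -\frac{1}{4}, 1F0, upper = {\frac{6}{5}}, lower = {-}, C = \frac{7}{6}. Verdict: the binomial series (I4) applies (the 1F0 binomial series: exponent -6/5, x = -\frac{1}{4}). Its exact value is \frac{7}{6} \cdot \left(\frac{5}{4}\right)^{-\frac{6}{5}}.


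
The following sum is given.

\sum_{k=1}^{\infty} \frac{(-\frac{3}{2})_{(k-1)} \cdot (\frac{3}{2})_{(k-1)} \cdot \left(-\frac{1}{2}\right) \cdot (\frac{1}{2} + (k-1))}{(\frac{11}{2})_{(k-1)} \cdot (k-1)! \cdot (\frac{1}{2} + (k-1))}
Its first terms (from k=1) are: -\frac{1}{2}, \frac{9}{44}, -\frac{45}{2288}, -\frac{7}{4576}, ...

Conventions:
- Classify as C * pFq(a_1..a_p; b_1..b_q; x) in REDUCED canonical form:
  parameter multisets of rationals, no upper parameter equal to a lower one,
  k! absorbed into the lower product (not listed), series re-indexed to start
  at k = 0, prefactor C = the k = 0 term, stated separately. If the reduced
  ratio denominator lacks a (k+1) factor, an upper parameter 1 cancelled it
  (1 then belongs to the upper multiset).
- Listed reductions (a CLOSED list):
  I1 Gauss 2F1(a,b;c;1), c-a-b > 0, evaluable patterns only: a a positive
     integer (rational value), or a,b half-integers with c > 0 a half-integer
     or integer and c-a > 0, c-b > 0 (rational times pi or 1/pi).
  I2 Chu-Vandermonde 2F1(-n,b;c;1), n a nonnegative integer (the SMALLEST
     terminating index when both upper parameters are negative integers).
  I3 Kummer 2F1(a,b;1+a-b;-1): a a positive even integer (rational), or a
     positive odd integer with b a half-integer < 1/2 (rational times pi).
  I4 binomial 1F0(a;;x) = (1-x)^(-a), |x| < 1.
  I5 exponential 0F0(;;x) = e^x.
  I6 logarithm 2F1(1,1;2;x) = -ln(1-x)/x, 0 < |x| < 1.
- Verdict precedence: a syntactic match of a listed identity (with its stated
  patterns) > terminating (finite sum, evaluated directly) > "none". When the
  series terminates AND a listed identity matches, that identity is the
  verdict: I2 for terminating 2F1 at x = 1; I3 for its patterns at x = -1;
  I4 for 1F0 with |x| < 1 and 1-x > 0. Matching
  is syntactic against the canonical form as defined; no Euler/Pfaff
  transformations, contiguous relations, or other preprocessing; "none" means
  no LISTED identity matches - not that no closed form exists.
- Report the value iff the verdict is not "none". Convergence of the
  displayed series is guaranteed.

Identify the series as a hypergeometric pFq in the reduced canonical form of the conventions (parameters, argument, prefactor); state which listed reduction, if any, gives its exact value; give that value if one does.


Prefactor -\frac{1}{2}, argument 1: 2F1 with upper {-\frac{3}{2}, \frac{3}{2}} over lower {\frac{11}{2}}. Verdict (x = 1): the half-integer Gauss pattern (I1) applies (x = 1; upper {-\frac{3}{2}, \frac{3}{2}} half-integers, c = \frac{11}{2} in the evaluable pattern). Hence: \left(-\frac{6615}{65536}\right) \cdot \pi.

Key step: x = 1 and striking the common factor k + 1/2 reduces the term (prefactor -1/2).
Ratio: r(k) = 1 * (k-\frac{3}{2}) (k+\frac{3}{2}) / [(k+\frac{11}{2}) (k+1)] ; factor over Q: parameters, x = 1, and C = -\frac{1}{2}.


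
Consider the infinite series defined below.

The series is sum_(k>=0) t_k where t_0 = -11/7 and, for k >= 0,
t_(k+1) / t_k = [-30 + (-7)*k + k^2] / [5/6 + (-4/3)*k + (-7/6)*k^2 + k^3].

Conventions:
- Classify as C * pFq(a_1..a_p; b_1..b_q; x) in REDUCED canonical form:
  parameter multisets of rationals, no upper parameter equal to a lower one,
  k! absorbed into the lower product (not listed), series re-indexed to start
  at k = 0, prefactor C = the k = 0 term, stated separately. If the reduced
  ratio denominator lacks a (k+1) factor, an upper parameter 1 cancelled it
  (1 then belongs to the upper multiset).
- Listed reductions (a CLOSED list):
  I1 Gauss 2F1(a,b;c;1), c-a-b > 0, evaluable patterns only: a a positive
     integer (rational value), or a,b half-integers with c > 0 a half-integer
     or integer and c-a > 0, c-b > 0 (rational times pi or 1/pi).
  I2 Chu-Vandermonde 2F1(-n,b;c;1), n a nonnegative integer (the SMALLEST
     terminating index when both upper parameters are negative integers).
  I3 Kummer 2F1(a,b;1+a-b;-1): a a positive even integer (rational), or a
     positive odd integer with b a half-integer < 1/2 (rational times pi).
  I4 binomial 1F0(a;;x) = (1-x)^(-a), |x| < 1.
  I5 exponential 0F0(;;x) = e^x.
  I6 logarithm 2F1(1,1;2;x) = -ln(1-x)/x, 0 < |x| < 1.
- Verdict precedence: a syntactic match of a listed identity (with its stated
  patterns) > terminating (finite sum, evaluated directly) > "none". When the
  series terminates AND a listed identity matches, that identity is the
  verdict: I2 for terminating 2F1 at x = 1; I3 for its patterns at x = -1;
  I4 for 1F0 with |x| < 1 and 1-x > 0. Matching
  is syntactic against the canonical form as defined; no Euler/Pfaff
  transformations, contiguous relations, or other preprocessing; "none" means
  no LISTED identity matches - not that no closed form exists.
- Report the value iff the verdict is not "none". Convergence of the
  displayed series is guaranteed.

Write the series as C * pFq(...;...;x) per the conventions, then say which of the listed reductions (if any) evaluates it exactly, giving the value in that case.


At argument 1: a 2F2 with upper {-10, 3}, lower {-5/3, -1/2}, scaled by C = -11/7. Verdict: terminating. With -10 upstairs the series is a 11-term polynomial sum; evaluated term by term. Sum: 85104629819/9552725.

The tell: with t_0 = -11/7, factor the ratio over Q (C = -11/7): negated roots = parameters.
Consecutive-term ratio: r(k) = 1 * (k-10) (k+3) / [(k-5/3) (k-1/2) (k+1)] - rational in k. x = 1; t_0 = -11/7; negate the roots.


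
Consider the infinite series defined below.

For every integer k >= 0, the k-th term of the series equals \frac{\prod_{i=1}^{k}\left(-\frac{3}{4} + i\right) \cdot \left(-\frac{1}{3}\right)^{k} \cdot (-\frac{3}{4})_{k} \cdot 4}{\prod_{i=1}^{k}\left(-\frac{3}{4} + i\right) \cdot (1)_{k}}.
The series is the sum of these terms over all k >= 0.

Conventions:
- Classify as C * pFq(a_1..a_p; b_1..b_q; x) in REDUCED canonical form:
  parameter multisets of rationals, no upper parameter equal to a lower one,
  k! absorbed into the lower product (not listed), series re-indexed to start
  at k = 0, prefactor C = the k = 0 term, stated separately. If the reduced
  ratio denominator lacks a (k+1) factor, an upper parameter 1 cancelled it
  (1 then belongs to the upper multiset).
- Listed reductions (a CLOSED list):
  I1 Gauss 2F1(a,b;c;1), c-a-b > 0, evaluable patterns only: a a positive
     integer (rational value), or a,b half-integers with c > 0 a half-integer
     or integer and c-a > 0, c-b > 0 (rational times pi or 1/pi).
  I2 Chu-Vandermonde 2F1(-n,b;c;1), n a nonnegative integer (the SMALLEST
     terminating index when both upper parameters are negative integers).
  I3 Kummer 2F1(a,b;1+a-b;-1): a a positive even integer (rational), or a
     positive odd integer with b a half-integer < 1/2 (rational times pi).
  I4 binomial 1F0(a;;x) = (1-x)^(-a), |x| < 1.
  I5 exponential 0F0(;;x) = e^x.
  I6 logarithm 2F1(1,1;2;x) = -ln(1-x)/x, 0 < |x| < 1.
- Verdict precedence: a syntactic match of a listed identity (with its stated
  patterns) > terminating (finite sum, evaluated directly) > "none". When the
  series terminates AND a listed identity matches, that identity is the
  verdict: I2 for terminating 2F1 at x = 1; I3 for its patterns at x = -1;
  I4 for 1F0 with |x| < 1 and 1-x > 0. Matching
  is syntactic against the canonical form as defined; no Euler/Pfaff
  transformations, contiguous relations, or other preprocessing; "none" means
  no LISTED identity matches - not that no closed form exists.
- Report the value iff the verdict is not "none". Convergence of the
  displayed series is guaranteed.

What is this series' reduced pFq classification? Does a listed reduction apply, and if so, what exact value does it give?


Reduced: x = -\frac{1}{3}, 1F0, upper = {-\frac{3}{4}}, lower = {-}, C = 4. Verdict: the binomial series (I4) fires (the 1F0 binomial series: exponent 3/4, x = -\frac{1}{3}). Value: 4 \cdot \left(\frac{4}{3}\right)^{\frac{3}{4}}.

Structural cue: x = -\frac{1}{3} and the parameter 1/4 appears in both the upper and lower lists and cancels.
Step ratio: r(k) = -\frac{1}{3} * (k-\frac{3}{4}) / [(k+1)] - rational in k. x = -\frac{1}{3}; t_0 = 4; negate the roots.


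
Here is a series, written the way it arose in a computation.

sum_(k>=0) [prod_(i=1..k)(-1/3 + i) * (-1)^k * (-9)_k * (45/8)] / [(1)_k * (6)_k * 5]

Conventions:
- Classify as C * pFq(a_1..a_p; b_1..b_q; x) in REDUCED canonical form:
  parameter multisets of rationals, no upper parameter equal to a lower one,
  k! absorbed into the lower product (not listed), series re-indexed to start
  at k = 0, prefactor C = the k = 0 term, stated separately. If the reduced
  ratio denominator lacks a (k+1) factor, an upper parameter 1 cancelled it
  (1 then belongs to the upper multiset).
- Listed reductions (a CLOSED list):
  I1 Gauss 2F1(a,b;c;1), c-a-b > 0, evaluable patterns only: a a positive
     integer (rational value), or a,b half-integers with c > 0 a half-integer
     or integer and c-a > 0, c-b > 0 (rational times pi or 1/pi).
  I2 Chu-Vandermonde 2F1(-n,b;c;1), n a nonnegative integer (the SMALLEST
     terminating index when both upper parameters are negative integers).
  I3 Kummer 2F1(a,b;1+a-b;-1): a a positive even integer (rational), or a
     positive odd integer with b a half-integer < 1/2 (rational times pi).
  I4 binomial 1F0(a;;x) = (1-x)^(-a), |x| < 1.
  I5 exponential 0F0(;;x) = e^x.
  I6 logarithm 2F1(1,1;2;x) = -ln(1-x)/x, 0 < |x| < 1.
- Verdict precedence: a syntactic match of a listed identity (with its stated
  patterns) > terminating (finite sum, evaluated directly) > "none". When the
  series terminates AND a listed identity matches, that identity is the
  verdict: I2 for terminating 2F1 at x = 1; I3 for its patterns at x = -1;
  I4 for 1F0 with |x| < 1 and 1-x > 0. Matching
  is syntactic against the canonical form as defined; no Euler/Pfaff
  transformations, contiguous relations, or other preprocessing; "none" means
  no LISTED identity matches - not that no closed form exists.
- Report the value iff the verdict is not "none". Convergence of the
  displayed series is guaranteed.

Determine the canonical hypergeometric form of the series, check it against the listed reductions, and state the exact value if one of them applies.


The tell: t_0 = 9/8 here, and (1)_k (C = 9/8) is k! itself.
Step ratio: r(k) = (-1) * (k-9) (k+2/3) / [(k+6) (k+1)] ; factor over Q: parameters, x = (-1), and C = 9/8.

Reduced: x = -1, 2F1, upper = {-9, 2/3}, lower = {6}, C = 9/8. Verdict: terminating - the sum ends at index 9 because -9 is a negative integer; exact evaluation follows. Value: 161390423/32240754.


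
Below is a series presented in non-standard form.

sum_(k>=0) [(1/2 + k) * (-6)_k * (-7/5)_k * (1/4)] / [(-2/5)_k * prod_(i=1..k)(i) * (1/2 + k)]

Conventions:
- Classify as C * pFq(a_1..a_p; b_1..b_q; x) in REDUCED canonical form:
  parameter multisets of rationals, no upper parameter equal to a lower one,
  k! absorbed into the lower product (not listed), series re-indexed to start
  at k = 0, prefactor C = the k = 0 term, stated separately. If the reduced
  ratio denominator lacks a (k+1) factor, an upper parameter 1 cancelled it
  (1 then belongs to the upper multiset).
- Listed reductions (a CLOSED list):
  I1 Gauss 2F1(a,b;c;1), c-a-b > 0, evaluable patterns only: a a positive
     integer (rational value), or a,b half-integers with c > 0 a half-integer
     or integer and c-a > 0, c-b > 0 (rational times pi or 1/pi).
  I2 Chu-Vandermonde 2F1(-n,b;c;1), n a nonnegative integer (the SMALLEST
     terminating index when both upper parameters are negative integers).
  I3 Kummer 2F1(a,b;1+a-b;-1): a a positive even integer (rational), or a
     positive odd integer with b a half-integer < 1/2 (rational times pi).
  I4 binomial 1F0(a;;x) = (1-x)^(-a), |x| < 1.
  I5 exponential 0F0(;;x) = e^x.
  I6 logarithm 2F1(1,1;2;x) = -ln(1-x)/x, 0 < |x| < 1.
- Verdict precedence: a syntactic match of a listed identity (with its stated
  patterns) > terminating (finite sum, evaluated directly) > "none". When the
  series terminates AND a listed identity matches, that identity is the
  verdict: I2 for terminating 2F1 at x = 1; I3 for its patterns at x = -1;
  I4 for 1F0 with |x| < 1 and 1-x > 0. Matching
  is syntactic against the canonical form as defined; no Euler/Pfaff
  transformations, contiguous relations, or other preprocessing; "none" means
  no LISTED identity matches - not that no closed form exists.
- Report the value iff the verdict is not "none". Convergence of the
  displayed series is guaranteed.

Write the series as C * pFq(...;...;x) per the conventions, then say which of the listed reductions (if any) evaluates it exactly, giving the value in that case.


Classification (C = 1/4): 2F1 with upper {-6, -7/5}, lower {-2/5}, argument x = 1. Verdict: Vandermonde's identity (I2) fires (terminating 2F1 at x = 1 with n = 6, b = -7/5, c = -2/5). Its exact value is -78125/7176.

Key observation: t_0 = 1/4 here, and k + 1/2 divides numerator and denominator alike; C = 1/4, x = 1 after cancelling.
Term ratio: r(k) = 1 * (k-6) (k-7/5) / [(k-2/5) (k+1)] - rational in k. x = 1; t_0 = 1/4; negate the roots.


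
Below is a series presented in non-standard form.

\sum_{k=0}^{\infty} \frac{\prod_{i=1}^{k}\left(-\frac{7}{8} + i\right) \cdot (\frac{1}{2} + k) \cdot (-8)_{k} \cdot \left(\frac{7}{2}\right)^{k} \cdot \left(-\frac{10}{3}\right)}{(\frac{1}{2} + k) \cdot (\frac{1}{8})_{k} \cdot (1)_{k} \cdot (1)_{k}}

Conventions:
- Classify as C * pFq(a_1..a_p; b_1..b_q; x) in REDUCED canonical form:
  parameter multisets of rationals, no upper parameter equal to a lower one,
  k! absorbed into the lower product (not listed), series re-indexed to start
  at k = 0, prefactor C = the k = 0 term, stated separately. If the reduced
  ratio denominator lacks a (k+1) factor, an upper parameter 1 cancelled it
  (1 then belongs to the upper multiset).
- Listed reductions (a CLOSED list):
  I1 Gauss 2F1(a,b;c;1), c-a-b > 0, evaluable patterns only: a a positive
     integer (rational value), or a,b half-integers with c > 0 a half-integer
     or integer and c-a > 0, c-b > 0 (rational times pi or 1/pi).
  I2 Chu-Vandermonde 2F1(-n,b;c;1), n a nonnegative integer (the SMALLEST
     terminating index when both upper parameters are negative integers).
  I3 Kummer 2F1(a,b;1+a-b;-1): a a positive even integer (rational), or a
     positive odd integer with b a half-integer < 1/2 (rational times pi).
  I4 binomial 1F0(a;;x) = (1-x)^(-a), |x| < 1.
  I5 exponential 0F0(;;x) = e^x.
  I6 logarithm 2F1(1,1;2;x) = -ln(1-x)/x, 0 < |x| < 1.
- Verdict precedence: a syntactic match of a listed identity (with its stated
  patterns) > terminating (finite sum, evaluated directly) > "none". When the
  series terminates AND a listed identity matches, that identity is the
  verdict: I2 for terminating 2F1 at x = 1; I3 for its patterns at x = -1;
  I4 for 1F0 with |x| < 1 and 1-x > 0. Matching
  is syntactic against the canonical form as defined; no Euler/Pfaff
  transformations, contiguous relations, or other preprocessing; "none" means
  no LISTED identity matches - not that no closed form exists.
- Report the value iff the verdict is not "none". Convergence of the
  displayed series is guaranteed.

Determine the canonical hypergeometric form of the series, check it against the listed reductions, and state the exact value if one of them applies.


Canonical form: C = -\frac{10}{3} times 1F1 with upper {-8}, lower {1}, x = \frac{7}{2}. Verdict: terminating - upper parameter -8 makes this a finite sum (last index 8), evaluated exactly. Hence: \frac{1846793}{442368}.

First insight: x = \frac{7}{2} and the running product (prefactor -10/3) telescopes to a rising factorial.
Adjacent-term ratio: r(k) = \frac{7}{2} * (k-8) / [(k+1) (k+1)] - rational; roots negated = parameters, x = \frac{7}{2}, C = -\frac{10}{3}.


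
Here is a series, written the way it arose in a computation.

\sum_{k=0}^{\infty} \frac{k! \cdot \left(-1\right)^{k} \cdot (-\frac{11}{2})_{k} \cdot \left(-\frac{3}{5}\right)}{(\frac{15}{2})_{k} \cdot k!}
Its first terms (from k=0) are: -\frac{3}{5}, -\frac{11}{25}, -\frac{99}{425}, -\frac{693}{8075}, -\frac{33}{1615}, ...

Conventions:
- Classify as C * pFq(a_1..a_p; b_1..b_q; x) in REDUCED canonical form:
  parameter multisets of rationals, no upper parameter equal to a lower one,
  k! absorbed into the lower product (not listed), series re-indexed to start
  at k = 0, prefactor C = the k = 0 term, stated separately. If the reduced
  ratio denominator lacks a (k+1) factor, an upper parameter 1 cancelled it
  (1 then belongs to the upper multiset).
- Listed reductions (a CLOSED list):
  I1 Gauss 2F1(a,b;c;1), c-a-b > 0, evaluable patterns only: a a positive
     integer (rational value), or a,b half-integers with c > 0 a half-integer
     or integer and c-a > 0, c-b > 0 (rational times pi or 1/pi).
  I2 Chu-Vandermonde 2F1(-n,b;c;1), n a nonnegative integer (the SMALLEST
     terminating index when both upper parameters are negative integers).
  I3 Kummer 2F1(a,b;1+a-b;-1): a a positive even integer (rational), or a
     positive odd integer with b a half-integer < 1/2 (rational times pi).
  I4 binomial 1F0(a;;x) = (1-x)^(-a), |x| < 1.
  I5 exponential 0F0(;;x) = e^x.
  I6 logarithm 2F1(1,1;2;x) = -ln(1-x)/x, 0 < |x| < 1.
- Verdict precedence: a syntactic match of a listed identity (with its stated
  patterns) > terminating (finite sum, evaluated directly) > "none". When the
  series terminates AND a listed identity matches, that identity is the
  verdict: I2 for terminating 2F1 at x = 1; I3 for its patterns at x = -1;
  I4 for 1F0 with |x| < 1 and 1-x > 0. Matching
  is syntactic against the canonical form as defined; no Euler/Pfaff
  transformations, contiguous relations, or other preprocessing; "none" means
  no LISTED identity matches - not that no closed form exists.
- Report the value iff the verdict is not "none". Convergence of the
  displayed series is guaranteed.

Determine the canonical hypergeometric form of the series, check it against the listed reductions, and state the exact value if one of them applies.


Prefactor -\frac{3}{5}, argument -1: 2F1 with upper {-\frac{11}{2}, 1} over lower {\frac{15}{2}}. Verdict: the Kummer evaluation I3 matches (x = -1; c = \frac{15}{2} equals 1+a-b for upper {-\frac{11}{2}, 1}: listed pattern). Its exact value is \left(-\frac{9009}{20480}\right) \cdot \pi.

Structural cue: t_0 being -\frac{3}{5}, the factorial ratio (C = -3/5, x = -1) (k+a-1)!/(a-1)! is a rising factorial (a)_k.
Consecutive-term ratio: r(k) = -1 * (k-\frac{11}{2}) (k+1) / [(k+\frac{15}{2}) (k+1)] - rational in k, leading ratio -1; with t_0 = -\frac{3}{5}, classification follows.


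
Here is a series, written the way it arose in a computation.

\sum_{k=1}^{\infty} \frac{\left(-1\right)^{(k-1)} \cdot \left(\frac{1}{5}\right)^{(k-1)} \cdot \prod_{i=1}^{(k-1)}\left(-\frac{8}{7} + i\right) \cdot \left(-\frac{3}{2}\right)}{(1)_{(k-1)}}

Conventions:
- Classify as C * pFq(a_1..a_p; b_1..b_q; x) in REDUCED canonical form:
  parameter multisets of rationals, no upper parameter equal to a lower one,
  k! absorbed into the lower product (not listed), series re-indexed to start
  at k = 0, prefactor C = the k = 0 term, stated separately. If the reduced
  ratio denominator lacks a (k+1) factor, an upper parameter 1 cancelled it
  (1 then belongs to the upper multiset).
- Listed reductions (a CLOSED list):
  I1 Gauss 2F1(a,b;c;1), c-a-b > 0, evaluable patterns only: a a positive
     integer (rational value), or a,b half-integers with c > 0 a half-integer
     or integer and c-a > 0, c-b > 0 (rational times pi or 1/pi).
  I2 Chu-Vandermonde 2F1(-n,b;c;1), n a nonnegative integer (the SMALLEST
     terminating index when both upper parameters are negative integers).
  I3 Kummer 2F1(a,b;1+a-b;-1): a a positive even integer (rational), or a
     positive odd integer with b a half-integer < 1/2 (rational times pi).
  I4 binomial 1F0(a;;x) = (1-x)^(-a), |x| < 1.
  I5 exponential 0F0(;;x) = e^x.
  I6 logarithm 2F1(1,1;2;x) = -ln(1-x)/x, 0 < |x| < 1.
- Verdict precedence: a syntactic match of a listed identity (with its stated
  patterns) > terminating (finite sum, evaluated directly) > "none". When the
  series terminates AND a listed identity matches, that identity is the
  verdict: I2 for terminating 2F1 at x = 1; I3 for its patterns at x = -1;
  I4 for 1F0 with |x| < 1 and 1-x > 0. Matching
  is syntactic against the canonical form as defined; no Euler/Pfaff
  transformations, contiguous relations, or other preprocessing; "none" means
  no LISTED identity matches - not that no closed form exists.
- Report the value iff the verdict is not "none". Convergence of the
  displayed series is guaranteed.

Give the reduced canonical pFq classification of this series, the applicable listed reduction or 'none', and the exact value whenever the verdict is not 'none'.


Classification (C = -\frac{3}{2}): 1F0 with upper {-\frac{1}{7}}, lower {-}, argument x = -\frac{1}{5}. Verdict (x = -\frac{1}{5}): the binomial series (I4) applies (the 1F0 binomial series: exponent 1/7, x = -\frac{1}{5}). Hence: \left(-\frac{3}{2}\right) \cdot \left(\frac{6}{5}\right)^{\frac{1}{7}}.

Key observation: from the first term -\frac{3}{2}: the running product (C = -3/2) telescopes to a rising factorial.
Consecutive-term ratio: r(k) = -\frac{1}{5} * (k-\frac{1}{7}) / [(k+1)] ; factor over Q: parameters, x = -\frac{1}{5}, and C = -\frac{3}{2}.


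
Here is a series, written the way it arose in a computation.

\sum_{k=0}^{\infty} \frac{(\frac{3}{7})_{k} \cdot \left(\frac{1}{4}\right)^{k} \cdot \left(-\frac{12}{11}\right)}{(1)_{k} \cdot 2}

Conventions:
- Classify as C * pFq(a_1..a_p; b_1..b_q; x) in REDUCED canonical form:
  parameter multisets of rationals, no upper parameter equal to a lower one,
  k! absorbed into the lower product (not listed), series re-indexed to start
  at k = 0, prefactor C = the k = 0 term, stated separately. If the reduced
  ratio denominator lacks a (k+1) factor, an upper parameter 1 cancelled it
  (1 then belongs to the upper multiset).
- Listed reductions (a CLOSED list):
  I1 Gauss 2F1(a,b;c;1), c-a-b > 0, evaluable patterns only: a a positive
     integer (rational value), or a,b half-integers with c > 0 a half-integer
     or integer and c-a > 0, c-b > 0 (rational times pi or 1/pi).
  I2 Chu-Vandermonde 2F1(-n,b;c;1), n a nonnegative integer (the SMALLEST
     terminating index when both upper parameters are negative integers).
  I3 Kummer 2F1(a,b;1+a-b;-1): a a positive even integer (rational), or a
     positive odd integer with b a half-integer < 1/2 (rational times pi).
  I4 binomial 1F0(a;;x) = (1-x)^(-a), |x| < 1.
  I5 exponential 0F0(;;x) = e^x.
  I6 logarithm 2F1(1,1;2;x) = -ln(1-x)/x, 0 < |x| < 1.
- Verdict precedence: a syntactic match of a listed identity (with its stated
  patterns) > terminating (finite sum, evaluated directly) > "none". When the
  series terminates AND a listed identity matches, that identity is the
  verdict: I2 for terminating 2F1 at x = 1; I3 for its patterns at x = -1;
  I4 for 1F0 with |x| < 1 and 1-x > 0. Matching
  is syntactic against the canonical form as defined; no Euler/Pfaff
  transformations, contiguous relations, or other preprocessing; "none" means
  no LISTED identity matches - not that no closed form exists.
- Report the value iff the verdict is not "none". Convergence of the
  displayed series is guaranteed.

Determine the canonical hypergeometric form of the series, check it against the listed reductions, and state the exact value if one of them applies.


At argument \frac{1}{4}: a 1F0 with upper {\frac{3}{7}}, lower {-}, scaled by C = -\frac{6}{11}. Verdict: this is the binomial series (I4) (the 1F0 binomial series: exponent -3/7, x = \frac{1}{4}). Exact value: \left(-\frac{6}{11}\right) \cdot \left(\frac{3}{4}\right)^{-\frac{3}{7}}.

The tell: with t_0 = -\frac{6}{11}, (1)_k (prefactor -6/11) is k! itself.
Adjacent-term ratio: r(k) = \frac{1}{4} * (k+\frac{3}{7}) / [(k+1)] ; factor over Q: parameters, x = \frac{1}{4}, and C = -\frac{6}{11}.
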